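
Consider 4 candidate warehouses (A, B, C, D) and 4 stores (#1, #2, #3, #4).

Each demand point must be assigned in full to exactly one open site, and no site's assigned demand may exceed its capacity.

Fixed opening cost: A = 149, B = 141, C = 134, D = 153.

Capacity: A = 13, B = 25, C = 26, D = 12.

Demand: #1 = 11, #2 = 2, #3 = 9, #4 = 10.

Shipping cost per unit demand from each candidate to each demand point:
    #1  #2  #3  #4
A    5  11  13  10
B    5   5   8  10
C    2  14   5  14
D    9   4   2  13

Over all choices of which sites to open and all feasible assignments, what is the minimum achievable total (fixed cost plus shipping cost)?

Open {B, C}; cheapest assignment that respects the capacities:
  B (cap 25, load 12): #2, #4 — cost 2×5 + 10×10 = 110
  C (cap 26, load 20): #1, #3 — cost 11×2 + 9×5 = 67
  Shipping 177, fixed 275 → total 452.
  Any other capacity-feasible assignment to {B, C} ships for at least 177.
Compare {A, C}: its best feasible assignment gives total 472.
Compare {B, D}: its best feasible assignment gives total 475.
Every other set of open sites that can feasibly serve all demand totals ≥ 472 even under its best assignment. Minimum: 452.

452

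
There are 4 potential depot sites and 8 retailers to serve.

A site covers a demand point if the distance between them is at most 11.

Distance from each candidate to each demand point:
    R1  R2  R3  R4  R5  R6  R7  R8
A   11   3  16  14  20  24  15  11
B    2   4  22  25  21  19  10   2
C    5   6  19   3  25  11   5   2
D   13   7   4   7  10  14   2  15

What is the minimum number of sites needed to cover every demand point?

Coverage sets (demand points within 11 of each site):
  A: {R1, R2, R8}
  B: {R1, R2, R7, R8}
  C: {R1, R2, R4, R6, R7, R8}
  D: {R2, R3, R4, R5, R7}
No single site covers all 8 demand points.
But {C, D} covers everything, so the minimum is 2.

2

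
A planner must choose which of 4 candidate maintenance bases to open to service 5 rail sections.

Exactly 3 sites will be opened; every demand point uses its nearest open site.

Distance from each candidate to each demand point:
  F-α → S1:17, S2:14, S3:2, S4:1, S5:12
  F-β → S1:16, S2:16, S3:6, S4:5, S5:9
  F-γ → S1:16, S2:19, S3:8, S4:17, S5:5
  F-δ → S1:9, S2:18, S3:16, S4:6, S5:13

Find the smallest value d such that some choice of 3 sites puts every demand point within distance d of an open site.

Open {F-α, F-β, F-δ}.
  Farthest demand point is S2 at distance 14 (to F-α); all others are ≤ 14.
With {F-α, F-γ, F-δ} the worst case is 14.
With {F-α, F-β, F-γ} the worst case is 16.
No size-3 selection achieves below 14.

14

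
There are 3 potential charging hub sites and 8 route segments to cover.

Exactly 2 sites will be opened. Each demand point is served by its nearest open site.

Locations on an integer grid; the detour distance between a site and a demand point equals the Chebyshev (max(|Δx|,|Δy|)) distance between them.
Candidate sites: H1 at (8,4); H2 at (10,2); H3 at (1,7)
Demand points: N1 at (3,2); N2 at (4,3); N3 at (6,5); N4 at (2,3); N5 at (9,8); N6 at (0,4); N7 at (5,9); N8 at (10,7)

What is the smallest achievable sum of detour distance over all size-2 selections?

29

Open {H1, H3}.
  N1→H1 5, N2→H1 4, N3→H1 2, N4→H3 4, N5→H1 4, N6→H3 3, N7→H3 4, N8→H1 3  ⇒ total 29.
Compare {H2, H3}: total 35.
Compare {H1, H2}: total 37.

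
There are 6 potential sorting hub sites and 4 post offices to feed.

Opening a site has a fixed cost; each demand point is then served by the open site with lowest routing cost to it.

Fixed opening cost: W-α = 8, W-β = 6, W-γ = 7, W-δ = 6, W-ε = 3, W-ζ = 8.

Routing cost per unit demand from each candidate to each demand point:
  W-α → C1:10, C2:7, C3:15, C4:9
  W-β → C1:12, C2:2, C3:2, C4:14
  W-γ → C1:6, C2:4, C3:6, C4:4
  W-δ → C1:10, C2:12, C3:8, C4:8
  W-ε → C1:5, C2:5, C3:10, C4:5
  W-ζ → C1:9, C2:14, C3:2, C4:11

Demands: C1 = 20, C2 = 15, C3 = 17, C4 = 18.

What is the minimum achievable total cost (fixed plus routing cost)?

Open {W-β, W-γ, W-ε}: assign each demand point to its cheapest open site.
  C1→W-ε 20×5=100, C2→W-β 15×2=30, C3→W-β 17×2=34, C4→W-γ 18×4=72
  routing cost 236, fixed 16 → total 252.
Compare {W-β, W-γ, W-δ, W-ε}: routing cost 236 + fixed 22 = 258.
Compare {W-α, W-β, W-γ, W-ε}: routing cost 236 + fixed 24 = 260.
Compare {W-β, W-γ, W-ε, W-ζ}: routing cost 236 + fixed 24 = 260.
All other subsets cost ≥ 258. Minimum total cost: 252.

252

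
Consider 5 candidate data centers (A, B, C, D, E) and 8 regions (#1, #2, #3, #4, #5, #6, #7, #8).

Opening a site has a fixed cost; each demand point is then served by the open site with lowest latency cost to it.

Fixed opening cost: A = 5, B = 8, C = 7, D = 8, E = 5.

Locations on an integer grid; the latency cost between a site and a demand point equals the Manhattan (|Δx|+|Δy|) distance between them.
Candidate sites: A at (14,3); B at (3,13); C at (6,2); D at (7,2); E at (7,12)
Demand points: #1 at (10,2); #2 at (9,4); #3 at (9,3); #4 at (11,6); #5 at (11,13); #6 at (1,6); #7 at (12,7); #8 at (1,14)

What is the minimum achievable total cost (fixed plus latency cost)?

Open {A, B}: assign each demand point to its cheapest open site.
  #1→A 5, #2→A 6, #3→A 5, #4→A 6, #5→B 8, #6→B 9, #7→A 6, #8→B 3
  latency cost 48, fixed 13 → total 61.
Compare {A, E}: latency cost 53 + fixed 10 = 63.
Compare {A, B, D}: latency cost 42 + fixed 21 = 63.
Compare {A, B, E}: latency cost 45 + fixed 18 = 63.
All other subsets cost ≥ 63. Minimum total cost: 61.

61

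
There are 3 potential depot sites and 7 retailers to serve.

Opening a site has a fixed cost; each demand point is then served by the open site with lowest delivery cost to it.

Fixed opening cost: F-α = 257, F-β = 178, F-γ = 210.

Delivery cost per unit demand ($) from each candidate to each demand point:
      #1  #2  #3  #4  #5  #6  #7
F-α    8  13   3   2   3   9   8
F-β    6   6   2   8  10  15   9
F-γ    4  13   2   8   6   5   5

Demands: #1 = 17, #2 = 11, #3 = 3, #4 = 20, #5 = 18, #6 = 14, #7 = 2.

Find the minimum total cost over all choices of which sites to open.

Open {F-γ}: assign each demand point to its cheapest open site.
  #1→F-γ 17×4=68, #2→F-γ 11×13=143, #3→F-γ 3×2=6, #4→F-γ 20×8=160, #5→F-γ 18×6=108, #6→F-γ 14×5=70, #7→F-γ 2×5=10
  delivery cost 565, fixed 210 → total 775.
Compare {F-α}: delivery cost 524 + fixed 257 = 781.
Compare {F-α, F-β}: delivery cost 410 + fixed 435 = 845.
Compare {F-α, F-γ}: delivery cost 391 + fixed 467 = 858.
All other subsets cost ≥ 781. Minimum total cost: 775.

775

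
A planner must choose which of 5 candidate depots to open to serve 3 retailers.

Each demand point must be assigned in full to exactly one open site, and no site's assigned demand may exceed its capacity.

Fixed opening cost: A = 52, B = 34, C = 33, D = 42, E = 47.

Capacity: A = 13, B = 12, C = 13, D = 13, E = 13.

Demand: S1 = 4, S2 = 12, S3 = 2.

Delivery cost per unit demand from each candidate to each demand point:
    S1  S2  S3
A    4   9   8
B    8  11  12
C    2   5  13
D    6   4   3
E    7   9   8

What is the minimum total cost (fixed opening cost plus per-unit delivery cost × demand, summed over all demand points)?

157

Open {C, D}; cheapest assignment that respects the capacities:
  C (cap 13, load 6): S1, S3 — cost 4×2 + 2×13 = 34
  D (cap 13, load 12): S2 — cost 12×4 = 48
  Shipping 82, fixed 75 → total 157.
  Any other capacity-feasible assignment to {C, D} ships for at least 82.
Compare {A, D}: its best feasible assignment gives total 174.
Compare {A, C}: its best feasible assignment gives total 177.
Every other set of open sites that can feasibly serve all demand totals ≥ 174 even under its best assignment. Minimum: 157.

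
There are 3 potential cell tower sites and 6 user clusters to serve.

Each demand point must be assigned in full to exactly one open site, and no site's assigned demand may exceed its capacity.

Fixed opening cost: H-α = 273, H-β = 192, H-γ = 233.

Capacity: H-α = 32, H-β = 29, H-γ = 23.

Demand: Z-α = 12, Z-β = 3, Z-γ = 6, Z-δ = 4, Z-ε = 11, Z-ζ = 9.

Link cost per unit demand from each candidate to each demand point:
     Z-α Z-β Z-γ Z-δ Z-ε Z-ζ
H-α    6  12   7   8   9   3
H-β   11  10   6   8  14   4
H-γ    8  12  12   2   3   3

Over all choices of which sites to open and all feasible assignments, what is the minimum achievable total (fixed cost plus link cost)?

688

Open {H-β, H-γ}; cheapest assignment that respects the capacities:
  H-β (cap 29, load 22): Z-β, Z-γ, Z-δ, Z-ζ — cost 3×10 + 6×6 + 4×8 + 9×4 = 134
  H-γ (cap 23, load 23): Z-α, Z-ε — cost 12×8 + 11×3 = 129
  Shipping 263, fixed 425 → total 688.
  Any other capacity-feasible assignment to {H-β, H-γ} ships for at least 263.
Compare {H-α, H-γ}: its best feasible assignment gives total 724.
Compare {H-α, H-β}: its best feasible assignment gives total 761.
Every other set of open sites that can feasibly serve all demand totals ≥ 724 even under its best assignment. Minimum: 688.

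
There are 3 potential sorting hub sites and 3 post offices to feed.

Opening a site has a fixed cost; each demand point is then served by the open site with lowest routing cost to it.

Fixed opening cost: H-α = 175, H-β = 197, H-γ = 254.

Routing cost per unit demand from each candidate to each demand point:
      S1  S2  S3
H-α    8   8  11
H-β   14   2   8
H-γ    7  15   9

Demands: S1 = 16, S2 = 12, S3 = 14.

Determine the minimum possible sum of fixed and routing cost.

553

Open {H-α}: assign each demand point to its cheapest open site.
  S1→H-α 16×8=128, S2→H-α 12×8=96, S3→H-α 14×11=154
  routing cost 378, fixed 175 → total 553.
Compare {H-β}: routing cost 360 + fixed 197 = 557.
Compare {H-α, H-β}: routing cost 264 + fixed 372 = 636.
Compare {H-γ}: routing cost 418 + fixed 254 = 672.
All other subsets cost ≥ 557. Minimum total cost: 553.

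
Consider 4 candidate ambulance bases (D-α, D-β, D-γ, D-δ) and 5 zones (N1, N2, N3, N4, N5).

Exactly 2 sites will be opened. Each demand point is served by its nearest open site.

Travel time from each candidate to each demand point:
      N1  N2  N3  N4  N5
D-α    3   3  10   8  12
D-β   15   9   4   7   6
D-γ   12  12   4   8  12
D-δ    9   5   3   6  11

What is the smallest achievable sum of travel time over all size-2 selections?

23

Open {D-α, D-β}.
  N1→D-α 3, N2→D-α 3, N3→D-β 4, N4→D-β 7, N5→D-β 6  ⇒ total 23.
Compare {D-α, D-δ}: total 26.
Compare {D-β, D-δ}: total 29.
No size-2 selection does better; minimum is 23.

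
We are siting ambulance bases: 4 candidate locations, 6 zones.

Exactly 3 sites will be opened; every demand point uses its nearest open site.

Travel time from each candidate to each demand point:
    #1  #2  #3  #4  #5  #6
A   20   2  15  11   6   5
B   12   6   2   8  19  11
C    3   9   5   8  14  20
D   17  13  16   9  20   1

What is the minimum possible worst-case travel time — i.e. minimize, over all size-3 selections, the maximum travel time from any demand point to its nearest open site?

Open {A, B, C}.
  Farthest demand point is #4 at travel time 8 (to B); all others are ≤ 8.
With {A, C, D} the worst case is 8.
With {A, B, D} the worst case is 12.
No size-3 selection achieves below 8.

8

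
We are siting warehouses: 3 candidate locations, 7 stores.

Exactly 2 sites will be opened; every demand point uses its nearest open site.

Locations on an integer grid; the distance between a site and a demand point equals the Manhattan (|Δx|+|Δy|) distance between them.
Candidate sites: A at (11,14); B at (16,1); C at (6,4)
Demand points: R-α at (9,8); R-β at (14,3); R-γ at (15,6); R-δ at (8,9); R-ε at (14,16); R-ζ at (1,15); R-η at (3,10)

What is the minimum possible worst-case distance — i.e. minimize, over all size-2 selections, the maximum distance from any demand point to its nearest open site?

11

Open {A, C}.
  Farthest demand point is R-γ at distance 11 (to C); all others are ≤ 11.
With {A, B} the worst case is 12.
With {B, C} the worst case is 17.
No size-2 selection achieves below 11.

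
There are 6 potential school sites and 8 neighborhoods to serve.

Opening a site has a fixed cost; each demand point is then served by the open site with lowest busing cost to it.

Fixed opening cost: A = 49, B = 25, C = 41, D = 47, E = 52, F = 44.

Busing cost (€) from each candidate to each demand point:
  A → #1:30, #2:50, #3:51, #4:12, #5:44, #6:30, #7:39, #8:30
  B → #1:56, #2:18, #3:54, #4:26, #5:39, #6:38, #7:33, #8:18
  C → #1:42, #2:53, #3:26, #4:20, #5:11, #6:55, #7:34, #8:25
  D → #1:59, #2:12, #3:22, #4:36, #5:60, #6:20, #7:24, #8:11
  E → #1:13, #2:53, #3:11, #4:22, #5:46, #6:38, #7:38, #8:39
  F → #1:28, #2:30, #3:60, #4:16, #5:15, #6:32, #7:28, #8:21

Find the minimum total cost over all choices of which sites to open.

239

Open {D, F}: assign each demand point to its cheapest open site.
  #1→F 28, #2→D 12, #3→D 22, #4→F 16, #5→F 15, #6→D 20, #7→D 24, #8→D 11
  busing cost 148, fixed 91 → total 239.
Compare {C, D}: busing cost 162 + fixed 88 = 250.
Compare {D, E}: busing cost 159 + fixed 99 = 258.
Compare {E, F}: busing cost 166 + fixed 96 = 262.
All other subsets cost ≥ 250. Minimum total cost: 239.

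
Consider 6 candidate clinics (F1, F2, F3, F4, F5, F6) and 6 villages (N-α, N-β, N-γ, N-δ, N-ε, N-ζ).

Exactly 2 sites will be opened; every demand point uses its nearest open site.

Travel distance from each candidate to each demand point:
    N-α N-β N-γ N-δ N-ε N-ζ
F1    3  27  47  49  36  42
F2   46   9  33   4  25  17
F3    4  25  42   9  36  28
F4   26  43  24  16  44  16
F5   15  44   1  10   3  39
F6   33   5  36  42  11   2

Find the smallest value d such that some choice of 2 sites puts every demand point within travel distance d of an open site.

15

Open {F5, F6}.
  Farthest demand point is N-α at travel distance 15 (to F5); all others are ≤ 15.
With {F2, F5} the worst case is 17.
With {F2, F4} the worst case is 26.
No size-2 selection achieves below 15.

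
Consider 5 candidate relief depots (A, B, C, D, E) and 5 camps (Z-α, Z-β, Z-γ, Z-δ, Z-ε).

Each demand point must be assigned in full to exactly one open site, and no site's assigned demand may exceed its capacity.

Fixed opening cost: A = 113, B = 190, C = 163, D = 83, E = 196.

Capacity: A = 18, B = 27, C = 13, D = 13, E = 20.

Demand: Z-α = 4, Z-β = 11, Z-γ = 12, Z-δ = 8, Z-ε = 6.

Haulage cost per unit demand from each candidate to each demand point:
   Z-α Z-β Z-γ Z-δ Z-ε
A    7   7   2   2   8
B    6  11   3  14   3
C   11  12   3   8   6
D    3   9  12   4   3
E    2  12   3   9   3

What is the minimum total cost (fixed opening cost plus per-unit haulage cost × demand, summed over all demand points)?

548

Open {A, B}; cheapest assignment that respects the capacities:
  A (cap 18, load 14): Z-δ, Z-ε — cost 8×2 + 6×8 = 64
  B (cap 27, load 27): Z-α, Z-β, Z-γ — cost 4×6 + 11×11 + 12×3 = 181
  Shipping 245, fixed 303 → total 548.
  Any other capacity-feasible assignment to {A, B} ships for at least 245.
Compare {A, B, D}: its best feasible assignment gives total 561.
Compare {A, C, D}: its best feasible assignment gives total 564.
Every other set of open sites that can feasibly serve all demand totals ≥ 561 even under its best assignment. Minimum: 548.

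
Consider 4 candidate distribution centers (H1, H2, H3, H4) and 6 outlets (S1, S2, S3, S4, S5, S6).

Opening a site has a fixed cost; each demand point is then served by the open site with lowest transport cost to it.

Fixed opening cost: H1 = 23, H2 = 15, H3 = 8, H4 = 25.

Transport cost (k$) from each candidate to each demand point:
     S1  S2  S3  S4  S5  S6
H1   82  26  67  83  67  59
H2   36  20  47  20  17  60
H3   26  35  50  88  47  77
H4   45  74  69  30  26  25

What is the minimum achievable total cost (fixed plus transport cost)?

Open {H2, H3, H4}: assign each demand point to its cheapest open site.
  S1→H3 26, S2→H2 20, S3→H2 47, S4→H2 20, S5→H2 17, S6→H4 25
  transport cost 155, fixed 48 → total 203.
Compare {H2, H4}: transport cost 165 + fixed 40 = 205.
Compare {H2, H3}: transport cost 190 + fixed 23 = 213.
Compare {H2}: transport cost 200 + fixed 15 = 215.
All other subsets cost ≥ 205. Minimum total cost: 203.

203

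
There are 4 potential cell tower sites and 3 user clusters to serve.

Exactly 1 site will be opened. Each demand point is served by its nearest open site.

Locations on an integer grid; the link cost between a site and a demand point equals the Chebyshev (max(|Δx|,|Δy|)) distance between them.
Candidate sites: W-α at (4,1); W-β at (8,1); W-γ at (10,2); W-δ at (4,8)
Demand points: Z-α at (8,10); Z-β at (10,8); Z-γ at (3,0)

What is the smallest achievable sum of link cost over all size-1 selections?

17

Open {W-α}.
  Z-α→W-α 9, Z-β→W-α 7, Z-γ→W-α 1  ⇒ total 17.
Compare {W-δ}: total 18.
Compare {W-β}: total 21.
No size-1 selection does better; minimum is 17.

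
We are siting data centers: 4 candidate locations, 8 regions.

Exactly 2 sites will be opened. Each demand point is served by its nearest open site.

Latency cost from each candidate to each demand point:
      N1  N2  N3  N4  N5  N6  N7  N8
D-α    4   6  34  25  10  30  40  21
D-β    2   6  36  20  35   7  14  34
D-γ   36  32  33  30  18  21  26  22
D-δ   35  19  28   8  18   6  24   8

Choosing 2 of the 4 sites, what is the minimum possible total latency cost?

Open {D-β, D-δ}.
  N1→D-β 2, N2→D-β 6, N3→D-δ 28, N4→D-δ 8, N5→D-δ 18, N6→D-δ 6, N7→D-β 14, N8→D-δ 8  ⇒ total 90.
Compare {D-α, D-δ}: total 94.
Compare {D-α, D-β}: total 114.
No size-2 selection does better; minimum is 90.

90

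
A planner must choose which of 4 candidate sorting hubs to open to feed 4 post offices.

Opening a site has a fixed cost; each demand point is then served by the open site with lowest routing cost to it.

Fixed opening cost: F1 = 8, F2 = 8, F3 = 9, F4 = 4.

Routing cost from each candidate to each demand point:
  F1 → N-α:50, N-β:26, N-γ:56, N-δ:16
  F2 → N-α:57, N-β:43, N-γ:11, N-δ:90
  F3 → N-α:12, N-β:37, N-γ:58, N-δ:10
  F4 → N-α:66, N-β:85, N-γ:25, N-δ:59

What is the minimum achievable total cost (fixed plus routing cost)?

Open {F1, F2, F3}: assign each demand point to its cheapest open site.
  N-α→F3 12, N-β→F1 26, N-γ→F2 11, N-δ→F3 10
  routing cost 59, fixed 25 → total 84.
Compare {F2, F3}: routing cost 70 + fixed 17 = 87.
Compare {F1, F2, F3, F4}: routing cost 59 + fixed 29 = 88.
Compare {F2, F3, F4}: routing cost 70 + fixed 21 = 91.
All other subsets cost ≥ 87. Minimum total cost: 84.

84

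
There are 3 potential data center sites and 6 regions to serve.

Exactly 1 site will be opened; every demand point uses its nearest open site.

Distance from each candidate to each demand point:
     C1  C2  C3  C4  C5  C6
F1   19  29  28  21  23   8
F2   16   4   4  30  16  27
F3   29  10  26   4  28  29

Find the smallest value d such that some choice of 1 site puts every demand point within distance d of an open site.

29

Open {F1}.
  Farthest demand point is C2 at distance 29 (to F1); all others are ≤ 29.
With {F3} the worst case is 29.
With {F2} the worst case is 30.
No size-1 selection achieves below 29.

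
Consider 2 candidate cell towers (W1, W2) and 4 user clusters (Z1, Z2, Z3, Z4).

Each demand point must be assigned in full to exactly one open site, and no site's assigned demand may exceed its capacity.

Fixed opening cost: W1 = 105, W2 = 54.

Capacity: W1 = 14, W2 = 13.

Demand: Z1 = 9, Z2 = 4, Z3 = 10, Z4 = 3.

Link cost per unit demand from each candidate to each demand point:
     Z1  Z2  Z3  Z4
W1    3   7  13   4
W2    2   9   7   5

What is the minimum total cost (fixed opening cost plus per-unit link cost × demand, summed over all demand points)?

299

Open {W1, W2}; cheapest assignment that respects the capacities:
  W1 (cap 14, load 13): Z1, Z2 — cost 9×3 + 4×7 = 55
  W2 (cap 13, load 13): Z3, Z4 — cost 10×7 + 3×5 = 85
  Shipping 140, fixed 159 → total 299.
  Any other capacity-feasible assignment to {W1, W2} ships for at least 140.
Total demand is 26 and no other set of sites has combined capacity ≥ 26, so {W1, W2} is the only feasible choice of open sites. Minimum: 299.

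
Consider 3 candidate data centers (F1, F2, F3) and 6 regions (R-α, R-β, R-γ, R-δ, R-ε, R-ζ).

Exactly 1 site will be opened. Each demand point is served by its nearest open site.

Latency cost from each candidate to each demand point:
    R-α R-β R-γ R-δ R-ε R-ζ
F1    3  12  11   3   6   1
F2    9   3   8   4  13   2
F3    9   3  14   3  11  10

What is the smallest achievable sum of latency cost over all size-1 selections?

Open {F1}.
  R-α→F1 3, R-β→F1 12, R-γ→F1 11, R-δ→F1 3, R-ε→F1 6, R-ζ→F1 1  ⇒ total 36.
Compare {F2}: total 39.
Compare {F3}: total 50.

36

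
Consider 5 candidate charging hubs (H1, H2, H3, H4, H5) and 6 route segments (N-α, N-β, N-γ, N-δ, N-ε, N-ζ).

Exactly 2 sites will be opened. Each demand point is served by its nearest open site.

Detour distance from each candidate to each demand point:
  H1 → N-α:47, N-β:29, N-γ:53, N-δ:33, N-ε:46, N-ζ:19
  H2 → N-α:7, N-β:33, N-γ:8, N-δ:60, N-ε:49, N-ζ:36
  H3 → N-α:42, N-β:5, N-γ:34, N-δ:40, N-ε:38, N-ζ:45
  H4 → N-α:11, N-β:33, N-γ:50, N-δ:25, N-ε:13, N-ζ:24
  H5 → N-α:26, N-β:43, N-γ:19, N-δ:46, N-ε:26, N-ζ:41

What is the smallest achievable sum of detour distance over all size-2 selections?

Open {H2, H4}.
  N-α→H2 7, N-β→H2 33, N-γ→H2 8, N-δ→H4 25, N-ε→H4 13, N-ζ→H4 24  ⇒ total 110.
Compare {H3, H4}: total 112.
Compare {H4, H5}: total 125.
No size-2 selection does better; minimum is 110.

110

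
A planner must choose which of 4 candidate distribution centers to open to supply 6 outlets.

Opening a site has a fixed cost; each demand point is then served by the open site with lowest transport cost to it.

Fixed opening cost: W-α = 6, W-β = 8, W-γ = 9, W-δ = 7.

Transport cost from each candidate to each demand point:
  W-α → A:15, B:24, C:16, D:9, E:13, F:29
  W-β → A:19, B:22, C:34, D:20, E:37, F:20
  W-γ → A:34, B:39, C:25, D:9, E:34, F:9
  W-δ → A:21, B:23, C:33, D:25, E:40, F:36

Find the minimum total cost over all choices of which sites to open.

Open {W-α, W-γ}: assign each demand point to its cheapest open site.
  A→W-α 15, B→W-α 24, C→W-α 16, D→W-α 9, E→W-α 13, F→W-γ 9
  transport cost 86, fixed 15 → total 101.
Compare {W-α, W-β, W-γ}: transport cost 84 + fixed 23 = 107.
Compare {W-α, W-γ, W-δ}: transport cost 85 + fixed 22 = 107.
Compare {W-α, W-β}: transport cost 95 + fixed 14 = 109.
All other subsets cost ≥ 107. Minimum total cost: 101.

101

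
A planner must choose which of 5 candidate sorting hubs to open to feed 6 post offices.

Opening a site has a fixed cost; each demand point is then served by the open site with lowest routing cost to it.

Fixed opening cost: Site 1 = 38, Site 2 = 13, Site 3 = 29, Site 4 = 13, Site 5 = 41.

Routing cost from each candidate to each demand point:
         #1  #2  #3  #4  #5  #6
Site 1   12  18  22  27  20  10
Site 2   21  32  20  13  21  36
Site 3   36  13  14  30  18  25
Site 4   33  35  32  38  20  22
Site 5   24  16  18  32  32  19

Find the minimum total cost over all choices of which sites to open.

Open {Site 1, Site 2}: assign each demand point to its cheapest open site.
  #1→Site 1 12, #2→Site 1 18, #3→Site 2 20, #4→Site 2 13, #5→Site 1 20, #6→Site 1 10
  routing cost 93, fixed 51 → total 144.
Compare {Site 2, Site 3}: routing cost 104 + fixed 42 = 146.
Compare {Site 1}: routing cost 109 + fixed 38 = 147.
Compare {Site 2, Site 4}: routing cost 128 + fixed 26 = 154.
All other subsets cost ≥ 146. Minimum total cost: 144.

144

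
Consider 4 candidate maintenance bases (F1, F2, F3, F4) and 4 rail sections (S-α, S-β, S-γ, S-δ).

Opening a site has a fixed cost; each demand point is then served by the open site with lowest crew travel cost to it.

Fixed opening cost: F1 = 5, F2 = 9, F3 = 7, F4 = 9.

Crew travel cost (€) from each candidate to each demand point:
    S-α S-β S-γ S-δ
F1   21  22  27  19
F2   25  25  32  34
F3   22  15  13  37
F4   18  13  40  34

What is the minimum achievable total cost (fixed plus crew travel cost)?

Open {F1, F3}: assign each demand point to its cheapest open site.
  S-α→F1 21, S-β→F3 15, S-γ→F3 13, S-δ→F1 19
  crew travel cost 68, fixed 12 → total 80.
Compare {F1, F3, F4}: crew travel cost 63 + fixed 21 = 84.
Compare {F1, F2, F3}: crew travel cost 68 + fixed 21 = 89.
Compare {F1, F4}: crew travel cost 77 + fixed 14 = 91.
All other subsets cost ≥ 84. Minimum total cost: 80.

80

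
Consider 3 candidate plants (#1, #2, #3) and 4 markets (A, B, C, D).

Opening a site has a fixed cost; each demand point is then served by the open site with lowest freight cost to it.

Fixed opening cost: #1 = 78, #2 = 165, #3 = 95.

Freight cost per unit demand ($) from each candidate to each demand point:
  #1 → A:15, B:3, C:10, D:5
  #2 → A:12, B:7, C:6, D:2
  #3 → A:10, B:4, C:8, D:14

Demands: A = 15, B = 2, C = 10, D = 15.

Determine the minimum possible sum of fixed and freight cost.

Open {#2}: assign each demand point to its cheapest open site.
  A→#2 15×12=180, B→#2 2×7=14, C→#2 10×6=60, D→#2 15×2=30
  freight cost 284, fixed 165 → total 449.
Compare {#1}: freight cost 406 + fixed 78 = 484.
Compare {#1, #3}: freight cost 311 + fixed 173 = 484.
Compare {#2, #3}: freight cost 248 + fixed 260 = 508.
All other subsets cost ≥ 484. Minimum total cost: 449.

449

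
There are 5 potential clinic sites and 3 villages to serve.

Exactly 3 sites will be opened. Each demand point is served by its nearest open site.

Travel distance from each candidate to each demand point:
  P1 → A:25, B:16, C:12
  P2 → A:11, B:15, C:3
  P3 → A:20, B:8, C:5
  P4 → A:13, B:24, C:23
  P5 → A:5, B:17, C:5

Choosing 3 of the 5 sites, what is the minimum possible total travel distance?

16

Open {P2, P3, P5}.
  A→P5 5, B→P3 8, C→P2 3  ⇒ total 16.
Compare {P1, P3, P5}: total 18.
Compare {P3, P4, P5}: total 18.
No size-3 selection does better; minimum is 16.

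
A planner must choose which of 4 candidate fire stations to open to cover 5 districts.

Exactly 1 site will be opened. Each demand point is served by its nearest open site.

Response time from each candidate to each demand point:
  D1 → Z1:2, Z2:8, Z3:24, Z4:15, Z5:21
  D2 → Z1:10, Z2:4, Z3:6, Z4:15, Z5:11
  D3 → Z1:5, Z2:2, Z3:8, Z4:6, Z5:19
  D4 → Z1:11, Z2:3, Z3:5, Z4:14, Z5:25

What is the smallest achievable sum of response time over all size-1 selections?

Open {D3}.
  Z1→D3 5, Z2→D3 2, Z3→D3 8, Z4→D3 6, Z5→D3 19  ⇒ total 40.
Compare {D2}: total 46.
Compare {D4}: total 58.
No size-1 selection does better; minimum is 40.

40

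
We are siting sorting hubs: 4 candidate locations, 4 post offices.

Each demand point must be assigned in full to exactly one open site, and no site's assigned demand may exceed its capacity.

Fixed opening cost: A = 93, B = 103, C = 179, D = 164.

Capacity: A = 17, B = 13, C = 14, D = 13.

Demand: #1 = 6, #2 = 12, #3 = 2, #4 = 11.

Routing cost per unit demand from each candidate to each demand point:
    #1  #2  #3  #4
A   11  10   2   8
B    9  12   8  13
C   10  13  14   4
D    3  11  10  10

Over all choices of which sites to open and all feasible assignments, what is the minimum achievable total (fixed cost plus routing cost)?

597

Open {A, B, C}; cheapest assignment that respects the capacities:
  A (cap 17, load 14): #2, #3 — cost 12×10 + 2×2 = 124
  B (cap 13, load 6): #1 — cost 6×9 = 54
  C (cap 14, load 11): #4 — cost 11×4 = 44
  Shipping 222, fixed 375 → total 597.
  Any other capacity-feasible assignment to {A, B, C} ships for at least 222.
Compare {A, C}: its best feasible assignment gives total 610.
Compare {A, B, D}: its best feasible assignment gives total 614.
Every other set of open sites that can feasibly serve all demand totals ≥ 610 even under its best assignment. Minimum: 597.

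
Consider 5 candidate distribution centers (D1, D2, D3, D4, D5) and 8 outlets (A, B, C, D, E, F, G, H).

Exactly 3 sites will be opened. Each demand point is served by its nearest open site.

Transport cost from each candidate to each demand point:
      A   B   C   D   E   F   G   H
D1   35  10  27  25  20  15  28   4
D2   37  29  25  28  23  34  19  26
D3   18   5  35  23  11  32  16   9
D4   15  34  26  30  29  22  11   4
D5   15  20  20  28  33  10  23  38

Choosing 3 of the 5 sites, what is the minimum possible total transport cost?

99

Open {D3, D4, D5}.
  A→D4 15, B→D3 5, C→D5 20, D→D3 23, E→D3 11, F→D5 10, G→D4 11, H→D4 4  ⇒ total 99.
Compare {D1, D3, D5}: total 104.
Compare {D2, D3, D5}: total 109.
No size-3 selection does better; minimum is 99.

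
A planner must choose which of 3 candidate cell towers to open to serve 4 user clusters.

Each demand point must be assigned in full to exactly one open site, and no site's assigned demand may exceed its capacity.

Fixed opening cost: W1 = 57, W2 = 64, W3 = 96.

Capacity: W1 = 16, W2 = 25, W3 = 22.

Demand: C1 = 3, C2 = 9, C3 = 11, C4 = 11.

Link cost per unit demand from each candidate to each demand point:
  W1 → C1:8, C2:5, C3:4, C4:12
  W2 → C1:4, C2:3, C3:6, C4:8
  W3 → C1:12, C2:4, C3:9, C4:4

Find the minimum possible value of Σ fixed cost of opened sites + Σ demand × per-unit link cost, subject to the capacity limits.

292

Open {W1, W2}; cheapest assignment that respects the capacities:
  W1 (cap 16, load 11): C3 — cost 11×4 = 44
  W2 (cap 25, load 23): C1, C2, C4 — cost 3×4 + 9×3 + 11×8 = 127
  Shipping 171, fixed 121 → total 292.
  Any other capacity-feasible assignment to {W1, W2} ships for at least 171.
Compare {W1, W3}: its best feasible assignment gives total 301.
Compare {W2, W3}: its best feasible assignment gives total 309.
Every other set of open sites that can feasibly serve all demand totals ≥ 301 even under its best assignment. Minimum: 292.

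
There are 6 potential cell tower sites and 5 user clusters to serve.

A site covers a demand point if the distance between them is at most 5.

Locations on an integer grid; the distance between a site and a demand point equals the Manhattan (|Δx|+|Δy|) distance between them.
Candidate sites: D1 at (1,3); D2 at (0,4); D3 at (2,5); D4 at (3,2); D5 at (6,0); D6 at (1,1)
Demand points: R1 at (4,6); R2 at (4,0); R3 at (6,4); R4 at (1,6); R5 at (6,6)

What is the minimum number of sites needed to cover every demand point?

Coverage sets (demand points within 5 of each site):
  D1: {R4}
  D2: {R4}
  D3: {R1, R3, R4, R5}
  D4: {R1, R2, R3}
  D5: {R2, R3}
  D6: {R2, R4}
No single site covers all 5 demand points.
But {D3, D4} covers everything, so the minimum is 2.

2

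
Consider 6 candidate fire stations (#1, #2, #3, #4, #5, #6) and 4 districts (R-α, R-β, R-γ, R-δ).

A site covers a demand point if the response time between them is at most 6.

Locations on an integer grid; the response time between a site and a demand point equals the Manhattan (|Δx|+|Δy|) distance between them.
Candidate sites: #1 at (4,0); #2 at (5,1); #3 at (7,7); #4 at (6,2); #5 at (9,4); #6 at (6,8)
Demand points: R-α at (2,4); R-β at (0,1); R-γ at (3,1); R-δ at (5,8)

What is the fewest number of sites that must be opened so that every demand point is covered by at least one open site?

2

Coverage sets (demand points within 6 of each site):
  #1: {R-α, R-β, R-γ}
  #2: {R-α, R-β, R-γ}
  #3: {R-δ}
  #4: {R-α, R-γ}
  #5: {}
  #6: {R-δ}
No single site covers all 4 demand points.
But {#1, #3} covers everything, so the minimum is 2.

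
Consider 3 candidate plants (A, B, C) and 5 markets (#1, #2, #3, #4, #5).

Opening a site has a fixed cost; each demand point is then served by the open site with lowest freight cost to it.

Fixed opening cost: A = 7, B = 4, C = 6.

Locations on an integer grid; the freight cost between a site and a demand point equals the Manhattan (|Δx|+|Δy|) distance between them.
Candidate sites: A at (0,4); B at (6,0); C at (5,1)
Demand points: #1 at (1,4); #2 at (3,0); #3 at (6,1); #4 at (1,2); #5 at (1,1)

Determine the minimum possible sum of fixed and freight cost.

23

Open {A, B}: assign each demand point to its cheapest open site.
  #1→A 1, #2→B 3, #3→B 1, #4→A 3, #5→A 4
  freight cost 12, fixed 11 → total 23.
Compare {A, C}: freight cost 12 + fixed 13 = 25.
Compare {C}: freight cost 20 + fixed 6 = 26.
Compare {A, B, C}: freight cost 12 + fixed 17 = 29.
All other subsets cost ≥ 25. Minimum total cost: 23.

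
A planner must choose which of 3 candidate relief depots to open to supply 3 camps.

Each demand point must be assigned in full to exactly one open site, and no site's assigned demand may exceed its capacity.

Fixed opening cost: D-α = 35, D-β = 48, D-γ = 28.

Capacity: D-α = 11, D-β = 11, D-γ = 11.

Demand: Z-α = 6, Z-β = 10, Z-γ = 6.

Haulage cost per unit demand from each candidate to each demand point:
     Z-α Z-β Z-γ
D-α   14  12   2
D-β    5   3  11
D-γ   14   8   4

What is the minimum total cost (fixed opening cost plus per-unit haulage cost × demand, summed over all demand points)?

Open {D-α, D-β, D-γ}; cheapest assignment that respects the capacities:
  D-α (cap 11, load 6): Z-γ — cost 6×2 = 12
  D-β (cap 11, load 6): Z-α — cost 6×5 = 30
  D-γ (cap 11, load 10): Z-β — cost 10×8 = 80
  Shipping 122, fixed 111 → total 233.
  Any other capacity-feasible assignment to {D-α, D-β, D-γ} ships for at least 122.
Total demand is 22; every other set of sites either has combined capacity below 22 or cannot fit the demands without splitting one across sites, so {D-α, D-β, D-γ} is the only feasible choice of open sites. Minimum: 233.

233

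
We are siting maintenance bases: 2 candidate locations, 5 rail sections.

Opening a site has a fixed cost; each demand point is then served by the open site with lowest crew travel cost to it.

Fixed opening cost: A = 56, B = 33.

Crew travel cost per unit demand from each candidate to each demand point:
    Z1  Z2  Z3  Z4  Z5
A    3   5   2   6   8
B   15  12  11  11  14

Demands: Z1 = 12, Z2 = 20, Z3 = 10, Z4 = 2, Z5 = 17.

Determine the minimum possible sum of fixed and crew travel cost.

360

Open {A}: assign each demand point to its cheapest open site.
  Z1→A 12×3=36, Z2→A 20×5=100, Z3→A 10×2=20, Z4→A 2×6=12, Z5→A 17×8=136
  crew travel cost 304, fixed 56 → total 360.
Compare {A, B}: crew travel cost 304 + fixed 89 = 393.
Compare {B}: crew travel cost 790 + fixed 33 = 823.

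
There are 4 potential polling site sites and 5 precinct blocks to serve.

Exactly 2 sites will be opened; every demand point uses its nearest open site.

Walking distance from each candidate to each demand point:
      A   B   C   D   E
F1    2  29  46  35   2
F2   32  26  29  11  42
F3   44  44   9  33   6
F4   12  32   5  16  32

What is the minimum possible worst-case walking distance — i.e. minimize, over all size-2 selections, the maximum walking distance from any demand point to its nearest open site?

29

Open {F1, F2}.
  Farthest demand point is C at walking distance 29 (to F2); all others are ≤ 29.
With {F1, F4} the worst case is 29.
With {F2, F3} the worst case is 32.
No size-2 selection achieves below 29.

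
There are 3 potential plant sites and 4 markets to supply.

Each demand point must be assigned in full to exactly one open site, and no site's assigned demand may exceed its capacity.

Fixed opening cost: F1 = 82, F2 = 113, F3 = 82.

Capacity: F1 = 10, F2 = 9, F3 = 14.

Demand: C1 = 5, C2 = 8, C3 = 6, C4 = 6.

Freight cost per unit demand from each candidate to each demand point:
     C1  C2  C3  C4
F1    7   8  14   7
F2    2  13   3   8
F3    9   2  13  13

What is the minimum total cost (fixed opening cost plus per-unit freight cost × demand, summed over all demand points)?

Open {F1, F2, F3}; cheapest assignment that respects the capacities:
  F1 (cap 10, load 6): C4 — cost 6×7 = 42
  F2 (cap 9, load 6): C3 — cost 6×3 = 18
  F3 (cap 14, load 13): C1, C2 — cost 5×9 + 8×2 = 61
  Shipping 121, fixed 277 → total 398.
  Any other capacity-feasible assignment to {F1, F2, F3} ships for at least 121.
Total demand is 25 and no other set of sites has combined capacity ≥ 25, so {F1, F2, F3} is the only feasible choice of open sites. Minimum: 398.

398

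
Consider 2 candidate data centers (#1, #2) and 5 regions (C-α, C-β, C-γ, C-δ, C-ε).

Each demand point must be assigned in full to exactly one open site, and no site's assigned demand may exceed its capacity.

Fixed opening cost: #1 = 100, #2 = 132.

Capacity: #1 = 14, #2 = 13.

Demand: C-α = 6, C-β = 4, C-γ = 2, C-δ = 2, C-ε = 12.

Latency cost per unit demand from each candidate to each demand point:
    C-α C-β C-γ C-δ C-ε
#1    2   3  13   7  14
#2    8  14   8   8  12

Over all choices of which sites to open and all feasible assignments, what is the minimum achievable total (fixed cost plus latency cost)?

440

Open {#1, #2}; cheapest assignment that respects the capacities:
  #1 (cap 14, load 14): C-α, C-β, C-γ, C-δ — cost 6×2 + 4×3 + 2×13 + 2×7 = 64
  #2 (cap 13, load 12): C-ε — cost 12×12 = 144
  Shipping 208, fixed 232 → total 440.
  Any other capacity-feasible assignment to {#1, #2} ships for at least 208.
Total demand is 26 and no other set of sites has combined capacity ≥ 26, so {#1, #2} is the only feasible choice of open sites. Minimum: 440.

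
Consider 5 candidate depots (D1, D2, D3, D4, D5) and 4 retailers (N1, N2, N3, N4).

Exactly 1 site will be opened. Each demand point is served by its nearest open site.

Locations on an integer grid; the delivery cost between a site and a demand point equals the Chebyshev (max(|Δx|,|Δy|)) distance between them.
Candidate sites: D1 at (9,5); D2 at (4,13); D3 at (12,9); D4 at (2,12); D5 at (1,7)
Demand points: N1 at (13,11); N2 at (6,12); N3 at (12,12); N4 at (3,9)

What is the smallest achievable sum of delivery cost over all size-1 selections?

Open {D3}.
  N1→D3 2, N2→D3 6, N3→D3 3, N4→D3 9  ⇒ total 20.
Compare {D2}: total 23.
Compare {D1}: total 26.
No size-1 selection does better; minimum is 20.

20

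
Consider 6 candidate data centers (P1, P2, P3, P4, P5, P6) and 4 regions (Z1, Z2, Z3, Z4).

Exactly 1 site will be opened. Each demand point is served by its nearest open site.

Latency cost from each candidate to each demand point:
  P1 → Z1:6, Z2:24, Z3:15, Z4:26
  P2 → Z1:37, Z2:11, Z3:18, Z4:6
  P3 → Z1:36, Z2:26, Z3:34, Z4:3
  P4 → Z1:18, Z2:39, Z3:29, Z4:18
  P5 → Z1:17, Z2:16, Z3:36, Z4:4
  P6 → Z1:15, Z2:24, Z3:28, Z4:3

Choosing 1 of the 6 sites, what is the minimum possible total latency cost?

Open {P6}.
  Z1→P6 15, Z2→P6 24, Z3→P6 28, Z4→P6 3  ⇒ total 70.
Compare {P1}: total 71.
Compare {P2}: total 72.
No size-1 selection does better; minimum is 70.

70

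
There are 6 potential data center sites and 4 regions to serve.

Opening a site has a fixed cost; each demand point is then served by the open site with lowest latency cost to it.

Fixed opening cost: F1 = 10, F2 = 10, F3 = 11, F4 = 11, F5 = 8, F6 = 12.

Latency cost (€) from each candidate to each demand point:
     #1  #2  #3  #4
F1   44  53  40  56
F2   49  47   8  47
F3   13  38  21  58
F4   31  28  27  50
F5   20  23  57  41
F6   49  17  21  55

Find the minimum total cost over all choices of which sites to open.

110

Open {F2, F5}: assign each demand point to its cheapest open site.
  #1→F5 20, #2→F5 23, #3→F2 8, #4→F5 41
  latency cost 92, fixed 18 → total 110.
Compare {F2, F3, F5}: latency cost 85 + fixed 29 = 114.
Compare {F2, F5, F6}: latency cost 86 + fixed 30 = 116.
Compare {F3, F5}: latency cost 98 + fixed 19 = 117.
All other subsets cost ≥ 114. Minimum total cost: 110.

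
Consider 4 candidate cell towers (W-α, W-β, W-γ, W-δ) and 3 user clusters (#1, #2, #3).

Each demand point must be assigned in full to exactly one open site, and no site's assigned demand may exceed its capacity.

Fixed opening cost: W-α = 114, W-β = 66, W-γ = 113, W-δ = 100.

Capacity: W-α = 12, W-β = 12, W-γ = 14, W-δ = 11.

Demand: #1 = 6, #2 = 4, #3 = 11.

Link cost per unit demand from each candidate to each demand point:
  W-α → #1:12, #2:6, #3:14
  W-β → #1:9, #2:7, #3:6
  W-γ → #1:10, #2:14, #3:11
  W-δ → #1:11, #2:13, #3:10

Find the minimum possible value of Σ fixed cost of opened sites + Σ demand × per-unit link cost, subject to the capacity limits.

Open {W-α, W-β}; cheapest assignment that respects the capacities:
  W-α (cap 12, load 10): #1, #2 — cost 6×12 + 4×6 = 96
  W-β (cap 12, load 11): #3 — cost 11×6 = 66
  Shipping 162, fixed 180 → total 342.
  Any other capacity-feasible assignment to {W-α, W-β} ships for at least 162.
Compare {W-β, W-δ}: its best feasible assignment gives total 350.
Compare {W-β, W-γ}: its best feasible assignment gives total 361.
Every other set of open sites that can feasibly serve all demand totals ≥ 350 even under its best assignment. Minimum: 342.

342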